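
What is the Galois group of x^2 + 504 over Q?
Gal(K/Q) = Z/2Z (cyclic of order 2)

x^2 + 504 is irreducible over Q since -504 is not a rational square. The splitting field Q(sqrt(-504)) has degree 2 over Q, and its unique nontrivial automorphism is sqrt(-504) ↦ -sqrt(-504). Hence Gal(Q(sqrt(-504))/Q) = Z/2Z.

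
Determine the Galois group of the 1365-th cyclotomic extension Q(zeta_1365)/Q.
|Gal(Q(zeta_1365)/Q)| = phi(1365) = 576; group ≅ (Z/1365Z)^* ≅ Z/2Z × Z/4Z × Z/6Z × Z/12Z

The n-th cyclotomic polynomial Φ_1365(x) is the minimal polynomial of zeta_1365 over Q and has degree phi(1365) = 576. So Q(zeta_1365) is a degree-576 Galois extension with Galois group (Z/1365Z)^*. By CRT, (Z/1365Z)^* ≅ (Z/3Z)^* × (Z/5Z)^* × (Z/7Z)^* × (Z/13Z)^*. Each prime-power unit group is (Z/3Z)^* ≅ Z/2Z; (Z/5Z)^* ≅ Z/4Z; (Z/7Z)^* ≅ Z/6Z; (Z/13Z)^* ≅ Z/12Z. Hence Gal(Q(zeta_1365)/Q) ≅ Z/2Z × Z/4Z × Z/6Z × Z/12Z.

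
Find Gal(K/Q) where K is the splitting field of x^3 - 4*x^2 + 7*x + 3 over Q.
Gal(K/Q) = S_3 (symmetric group of order 6)

Compute the discriminant of x^3 + (-4)*x^2 + (7)*x + (3): Δ = -1575. Since Δ is not a rational square, the Galois group is not contained in A_3; it must be the full S_3 (irreducibility of the cubic rules out anything smaller).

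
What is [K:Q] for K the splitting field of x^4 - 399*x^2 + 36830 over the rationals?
[K:Q] = 4

f factors as (x^2 - 145)(x^2 - 254); the splitting field is K = Q(sqrt(145), sqrt(254)). Since 145, 254, and 36830 are all non-squares in Q, the three subfields Q(sqrt(145)), Q(sqrt(254)), Q(sqrt(36830)) are distinct degree-2 extensions, so [K:Q] = 4 (Klein four Galois group).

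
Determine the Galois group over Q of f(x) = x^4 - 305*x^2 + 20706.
Gal(K/Q) = V_4 (Klein four-group, Z/2Z × Z/2Z)

f factors as (x^2 - 102)(x^2 - 203), so the splitting field is K = Q(sqrt(102), sqrt(203)). The elements 102, 203, 20706 are all non-squares in Q, so sqrt(102) and sqrt(203) generate independent quadratic extensions. Thus [K:Q] = 4 and Gal(K/Q) is generated by the two order-2 automorphisms sqrt(102) ↦ -sqrt(102) and sqrt(203) ↦ -sqrt(203), giving V_4.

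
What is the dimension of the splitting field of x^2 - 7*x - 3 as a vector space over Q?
[K:Q] = 2

The discriminant of x^2 + (-7)*x + (-3) is b^2 - 4c = 49 - (-12) = 61. Since 61 is not a perfect square in Q, the polynomial is irreducible over Q. Its two roots generate a degree-2 extension, so [K:Q] = 2.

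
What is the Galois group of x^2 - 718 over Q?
Gal(K/Q) = Z/2Z (cyclic of order 2)

x^2 - 718 is irreducible over Q since 718 is not a rational square. The splitting field Q(sqrt(718)) has degree 2 over Q, and its unique nontrivial automorphism is sqrt(718) ↦ -sqrt(718). Hence Gal(Q(sqrt(718))/Q) = Z/2Z.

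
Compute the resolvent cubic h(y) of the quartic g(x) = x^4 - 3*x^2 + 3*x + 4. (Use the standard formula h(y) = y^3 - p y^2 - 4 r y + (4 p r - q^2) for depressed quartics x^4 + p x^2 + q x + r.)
h(y) = y^3 + 3*y^2 - 16*y - 57

Identify coefficients: p = -3, q = 3, r = 4.
Plug into h(y) = y^3 - p y^2 - 4 r y + (4 p r - q^2):
  h(y) = y^3 - (-3) y^2 - 4*(4) y + (4*(-3)*(4) - (3)^2)
       = y^3 + (3) y^2 + (-16) y + (-57).
Simplifying: h(y) = y^3 + 3*y^2 - 16*y - 57.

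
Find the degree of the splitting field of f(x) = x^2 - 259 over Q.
[K:Q] = 2

The polynomial x^2 - 259 is irreducible over Q since 259 is not a perfect square. Its splitting field is Q(sqrt(259)), which has degree 2 over Q.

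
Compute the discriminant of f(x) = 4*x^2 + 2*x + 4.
Δ = -60

For a quadratic a x^2 + b x + c the discriminant is Δ = b^2 - 4ac = (2)^2 - 4*(4)*(4) = 4 - (64) = -60.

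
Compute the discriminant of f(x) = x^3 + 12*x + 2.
Δ = -7020

For a depressed cubic x^3 + p x + q the discriminant is Δ = -4 p^3 - 27 q^2 = -4*(12)^3 - 27*(2)^2 = -6912 - 108 = -7020.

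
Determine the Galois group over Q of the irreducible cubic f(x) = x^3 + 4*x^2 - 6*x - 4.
Gal(K/Q) = S_3 (symmetric group of order 6)

Compute the discriminant of x^3 + (4)*x^2 + (-6)*x + (-4): Δ = 3760. Since Δ is not a rational square, the Galois group is not contained in A_3; it must be the full S_3 (irreducibility of the cubic rules out anything smaller).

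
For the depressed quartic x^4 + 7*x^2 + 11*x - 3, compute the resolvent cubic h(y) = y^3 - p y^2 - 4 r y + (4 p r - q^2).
h(y) = y^3 - 7*y^2 + 12*y - 205

Identify coefficients: p = 7, q = 11, r = -3.
Plug into h(y) = y^3 - p y^2 - 4 r y + (4 p r - q^2):
  h(y) = y^3 - (7) y^2 - 4*(-3) y + (4*(7)*(-3) - (11)^2)
       = y^3 + (-7) y^2 + (12) y + (-205).
Simplifying: h(y) = y^3 - 7*y^2 + 12*y - 205.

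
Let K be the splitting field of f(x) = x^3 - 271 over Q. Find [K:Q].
[K:Q] = 6

x^3 - 271 has one real root r = 271^(1/3) and two complex roots r*zeta_3, r*zeta_3^2 where zeta_3 = e^(2*pi*i/3). The splitting field is Q(r, zeta_3). [Q(r):Q] = 3 and [Q(zeta_3):Q] = 2 with gcd = 1, so [Q(r, zeta_3):Q] = 3 * 2 = 6.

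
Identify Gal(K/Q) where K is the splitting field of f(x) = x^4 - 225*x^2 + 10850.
Gal(K/Q) = V_4 (Klein four-group, Z/2Z × Z/2Z)

f factors as (x^2 - 155)(x^2 - 70), so the splitting field is K = Q(sqrt(155), sqrt(70)). The elements 155, 70, 10850 are all non-squares in Q, so sqrt(155) and sqrt(70) generate independent quadratic extensions. Thus [K:Q] = 4 and Gal(K/Q) is generated by the two order-2 automorphisms sqrt(155) ↦ -sqrt(155) and sqrt(70) ↦ -sqrt(70), giving V_4.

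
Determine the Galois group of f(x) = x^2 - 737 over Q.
Gal(K/Q) = Z/2Z (cyclic of order 2)

x^2 - 737 is irreducible over Q since 737 is not a rational square. The splitting field Q(sqrt(737)) has degree 2 over Q, and its unique nontrivial automorphism is sqrt(737) ↦ -sqrt(737). Hence Gal(Q(sqrt(737))/Q) = Z/2Z.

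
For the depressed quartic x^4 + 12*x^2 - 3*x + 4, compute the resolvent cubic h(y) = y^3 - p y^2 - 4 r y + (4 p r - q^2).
h(y) = y^3 - 12*y^2 - 16*y + 183

Identify coefficients: p = 12, q = -3, r = 4.
Plug into h(y) = y^3 - p y^2 - 4 r y + (4 p r - q^2):
  h(y) = y^3 - (12) y^2 - 4*(4) y + (4*(12)*(4) - (-3)^2)
       = y^3 + (-12) y^2 + (-16) y + (183).
Simplifying: h(y) = y^3 - 12*y^2 - 16*y + 183.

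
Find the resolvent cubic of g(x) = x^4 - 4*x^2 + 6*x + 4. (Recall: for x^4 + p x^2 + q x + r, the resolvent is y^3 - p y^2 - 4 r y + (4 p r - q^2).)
h(y) = y^3 + 4*y^2 - 16*y - 100

Identify coefficients: p = -4, q = 6, r = 4.
Plug into h(y) = y^3 - p y^2 - 4 r y + (4 p r - q^2):
  h(y) = y^3 - (-4) y^2 - 4*(4) y + (4*(-4)*(4) - (6)^2)
       = y^3 + (4) y^2 + (-16) y + (-100).
Simplifying: h(y) = y^3 + 4*y^2 - 16*y - 100.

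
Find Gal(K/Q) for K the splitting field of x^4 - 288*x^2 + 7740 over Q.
Gal(K/Q) = V_4 (Klein four-group, Z/2Z × Z/2Z)

f factors as (x^2 - 30)(x^2 - 258), so the splitting field is K = Q(sqrt(30), sqrt(258)). The elements 30, 258, 7740 are all non-squares in Q, so sqrt(30) and sqrt(258) generate independent quadratic extensions. Thus [K:Q] = 4 and Gal(K/Q) is generated by the two order-2 automorphisms sqrt(30) ↦ -sqrt(30) and sqrt(258) ↦ -sqrt(258), giving V_4.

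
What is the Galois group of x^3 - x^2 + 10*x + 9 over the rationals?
Gal(K/Q) = S_3 (symmetric group of order 6)

Compute the discriminant of x^3 + (-1)*x^2 + (10)*x + (9): Δ = -7671. Since Δ is not a rational square, the Galois group is not contained in A_3; it must be the full S_3 (irreducibility of the cubic rules out anything smaller).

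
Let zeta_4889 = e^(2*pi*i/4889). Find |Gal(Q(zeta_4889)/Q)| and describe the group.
|Gal(Q(zeta_4889)/Q)| = phi(4889) = 4888; group ≅ (Z/4889Z)^* ≅ Z/4888Z

The n-th cyclotomic polynomial Φ_4889(x) is the minimal polynomial of zeta_4889 over Q and has degree phi(4889) = 4888. So Q(zeta_4889) is a degree-4888 Galois extension with Galois group (Z/4889Z)^*. (Z/4889Z)^* is cyclic since 4889 is an odd prime power (or 4). Hence Gal(Q(zeta_4889)/Q) ≅ Z/4888Z.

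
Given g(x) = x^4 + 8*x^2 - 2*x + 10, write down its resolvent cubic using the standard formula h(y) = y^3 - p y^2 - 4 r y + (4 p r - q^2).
h(y) = y^3 - 8*y^2 - 40*y + 316

Identify coefficients: p = 8, q = -2, r = 10.
Plug into h(y) = y^3 - p y^2 - 4 r y + (4 p r - q^2):
  h(y) = y^3 - (8) y^2 - 4*(10) y + (4*(8)*(10) - (-2)^2)
       = y^3 + (-8) y^2 + (-40) y + (316).
Simplifying: h(y) = y^3 - 8*y^2 - 40*y + 316.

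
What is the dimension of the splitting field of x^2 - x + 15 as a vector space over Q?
[K:Q] = 2

The discriminant of x^2 + (-1)*x + (15) is b^2 - 4c = 1 - (60) = -59. Since -59 is not a perfect square in Q, the polynomial is irreducible over Q. Its two roots generate a degree-2 extension, so [K:Q] = 2.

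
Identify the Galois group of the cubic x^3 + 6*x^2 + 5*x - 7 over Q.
Gal(K/Q) = S_3 (symmetric group of order 6)

Compute the discriminant of x^3 + (6)*x^2 + (5)*x + (-7): Δ = 1345. Since Δ is not a rational square, the Galois group is not contained in A_3; it must be the full S_3 (irreducibility of the cubic rules out anything smaller).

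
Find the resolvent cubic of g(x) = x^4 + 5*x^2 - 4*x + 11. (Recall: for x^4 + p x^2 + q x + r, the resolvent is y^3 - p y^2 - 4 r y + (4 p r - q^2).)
h(y) = y^3 - 5*y^2 - 44*y + 204

Identify coefficients: p = 5, q = -4, r = 11.
Plug into h(y) = y^3 - p y^2 - 4 r y + (4 p r - q^2):
  h(y) = y^3 - (5) y^2 - 4*(11) y + (4*(5)*(11) - (-4)^2)
       = y^3 + (-5) y^2 + (-44) y + (204).
Simplifying: h(y) = y^3 - 5*y^2 - 44*y + 204.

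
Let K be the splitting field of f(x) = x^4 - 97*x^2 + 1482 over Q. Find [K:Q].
[K:Q] = 4

f factors as (x^2 - 19)(x^2 - 78); the splitting field is K = Q(sqrt(19), sqrt(78)). Since 19, 78, and 1482 are all non-squares in Q, the three subfields Q(sqrt(19)), Q(sqrt(78)), Q(sqrt(1482)) are distinct degree-2 extensions, so [K:Q] = 4 (Klein four Galois group).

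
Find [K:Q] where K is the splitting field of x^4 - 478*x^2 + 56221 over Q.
[K:Q] = 4

f factors as (x^2 - 269)(x^2 - 209); the splitting field is K = Q(sqrt(269), sqrt(209)). Since 269, 209, and 56221 are all non-squares in Q, the three subfields Q(sqrt(269)), Q(sqrt(209)), Q(sqrt(56221)) are distinct degree-2 extensions, so [K:Q] = 4 (Klein four Galois group).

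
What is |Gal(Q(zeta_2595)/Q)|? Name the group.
|Gal(Q(zeta_2595)/Q)| = phi(2595) = 1376; group ≅ (Z/2595Z)^* ≅ Z/2Z × Z/4Z × Z/172Z

The n-th cyclotomic polynomial Φ_2595(x) is the minimal polynomial of zeta_2595 over Q and has degree phi(2595) = 1376. So Q(zeta_2595) is a degree-1376 Galois extension with Galois group (Z/2595Z)^*. By CRT, (Z/2595Z)^* ≅ (Z/3Z)^* × (Z/5Z)^* × (Z/173Z)^*. Each prime-power unit group is (Z/3Z)^* ≅ Z/2Z; (Z/5Z)^* ≅ Z/4Z; (Z/173Z)^* ≅ Z/172Z. Hence Gal(Q(zeta_2595)/Q) ≅ Z/2Z × Z/4Z × Z/172Z.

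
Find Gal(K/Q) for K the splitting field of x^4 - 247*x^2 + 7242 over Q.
Gal(K/Q) = V_4 (Klein four-group, Z/2Z × Z/2Z)

f factors as (x^2 - 34)(x^2 - 213), so the splitting field is K = Q(sqrt(34), sqrt(213)). The elements 34, 213, 7242 are all non-squares in Q, so sqrt(34) and sqrt(213) generate independent quadratic extensions. Thus [K:Q] = 4 and Gal(K/Q) is generated by the two order-2 automorphisms sqrt(34) ↦ -sqrt(34) and sqrt(213) ↦ -sqrt(213), giving V_4.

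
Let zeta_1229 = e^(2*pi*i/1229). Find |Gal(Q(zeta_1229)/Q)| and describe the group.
|Gal(Q(zeta_1229)/Q)| = phi(1229) = 1228; group ≅ (Z/1229Z)^* ≅ Z/1228Z

The n-th cyclotomic polynomial Φ_1229(x) is the minimal polynomial of zeta_1229 over Q and has degree phi(1229) = 1228. So Q(zeta_1229) is a degree-1228 Galois extension with Galois group (Z/1229Z)^*. (Z/1229Z)^* is cyclic since 1229 is an odd prime power (or 4). Hence Gal(Q(zeta_1229)/Q) ≅ Z/1228Z.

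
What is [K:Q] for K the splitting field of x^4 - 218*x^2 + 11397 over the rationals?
[K:Q] = 4

f factors as (x^2 - 87)(x^2 - 131); the splitting field is K = Q(sqrt(87), sqrt(131)). Since 87, 131, and 11397 are all non-squares in Q, the three subfields Q(sqrt(87)), Q(sqrt(131)), Q(sqrt(11397)) are distinct degree-2 extensions, so [K:Q] = 4 (Klein four Galois group).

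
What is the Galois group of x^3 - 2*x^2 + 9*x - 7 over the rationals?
Gal(K/Q) = S_3 (symmetric group of order 6)

Compute the discriminant of x^3 + (-2)*x^2 + (9)*x + (-7): Δ = -1871. Since Δ is not a rational square, the Galois group is not contained in A_3; it must be the full S_3 (irreducibility of the cubic rules out anything smaller).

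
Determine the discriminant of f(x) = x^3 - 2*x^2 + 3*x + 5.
Δ = -1127

For x^3 + a x^2 + b x + c the discriminant is Δ = 18 a b c - 4 a^3 c + a^2 b^2 - 4 b^3 - 27 c^2.
Plug a = -2, b = 3, c = 5:
  18*(-2)*(3)*(5) - 4*(-2)^3*(5) + (-2)^2*(3)^2 - 4*(3)^3 - 27*(5)^2
  = -540 + (160) + 36 + (-108) + (-675)
  = -1127.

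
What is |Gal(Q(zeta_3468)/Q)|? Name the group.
|Gal(Q(zeta_3468)/Q)| = phi(3468) = 1088; group ≅ (Z/3468Z)^* ≅ Z/2Z × Z/2Z × Z/272Z

The n-th cyclotomic polynomial Φ_3468(x) is the minimal polynomial of zeta_3468 over Q and has degree phi(3468) = 1088. So Q(zeta_3468) is a degree-1088 Galois extension with Galois group (Z/3468Z)^*. By CRT, (Z/3468Z)^* ≅ (Z/4Z)^* × (Z/3Z)^* × (Z/289Z)^*. Each prime-power unit group is (Z/4Z)^* ≅ Z/2Z; (Z/3Z)^* ≅ Z/2Z; (Z/289Z)^* ≅ Z/272Z. Hence Gal(Q(zeta_3468)/Q) ≅ Z/2Z × Z/2Z × Z/272Z.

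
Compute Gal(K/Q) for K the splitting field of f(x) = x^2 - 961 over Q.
Gal(K/Q) = trivial group (order 1)

x^2 - 961 factors as (x - 31)(x + 31) over Q, so its splitting field is Q itself and the Galois group is trivial.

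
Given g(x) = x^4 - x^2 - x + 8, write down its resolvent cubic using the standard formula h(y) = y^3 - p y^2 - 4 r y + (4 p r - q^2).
h(y) = y^3 + y^2 - 32*y - 33

Identify coefficients: p = -1, q = -1, r = 8.
Plug into h(y) = y^3 - p y^2 - 4 r y + (4 p r - q^2):
  h(y) = y^3 - (-1) y^2 - 4*(8) y + (4*(-1)*(8) - (-1)^2)
       = y^3 + (1) y^2 + (-32) y + (-33).
Simplifying: h(y) = y^3 + y^2 - 32*y - 33.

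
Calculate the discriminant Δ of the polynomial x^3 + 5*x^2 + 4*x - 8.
Δ = -464

For x^3 + a x^2 + b x + c the discriminant is Δ = 18 a b c - 4 a^3 c + a^2 b^2 - 4 b^3 - 27 c^2.
Plug a = 5, b = 4, c = -8:
  18*(5)*(4)*(-8) - 4*(5)^3*(-8) + (5)^2*(4)^2 - 4*(4)^3 - 27*(-8)^2
  = -2880 + (4000) + 400 + (-256) + (-1728)
  = -464.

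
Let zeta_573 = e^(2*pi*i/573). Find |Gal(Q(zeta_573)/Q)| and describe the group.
|Gal(Q(zeta_573)/Q)| = phi(573) = 380; group ≅ (Z/573Z)^* ≅ Z/2Z × Z/190Z

The n-th cyclotomic polynomial Φ_573(x) is the minimal polynomial of zeta_573 over Q and has degree phi(573) = 380. So Q(zeta_573) is a degree-380 Galois extension with Galois group (Z/573Z)^*. By CRT, (Z/573Z)^* ≅ (Z/3Z)^* × (Z/191Z)^*. Each prime-power unit group is (Z/3Z)^* ≅ Z/2Z; (Z/191Z)^* ≅ Z/190Z. Hence Gal(Q(zeta_573)/Q) ≅ Z/2Z × Z/190Z.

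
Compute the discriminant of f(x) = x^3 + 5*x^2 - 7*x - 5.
Δ = 7572

For x^3 + a x^2 + b x + c the discriminant is Δ = 18 a b c - 4 a^3 c + a^2 b^2 - 4 b^3 - 27 c^2.
Plug a = 5, b = -7, c = -5:
  18*(5)*(-7)*(-5) - 4*(5)^3*(-5) + (5)^2*(-7)^2 - 4*(-7)^3 - 27*(-5)^2
  = 3150 + (2500) + 1225 + (1372) + (-675)
  = 7572.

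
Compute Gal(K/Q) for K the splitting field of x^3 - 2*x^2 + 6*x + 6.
Gal(K/Q) = S_3 (symmetric group of order 6)

Compute the discriminant of x^3 + (-2)*x^2 + (6)*x + (6): Δ = -2796. Since Δ is not a rational square, the Galois group is not contained in A_3; it must be the full S_3 (irreducibility of the cubic rules out anything smaller).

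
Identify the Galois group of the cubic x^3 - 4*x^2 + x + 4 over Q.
Gal(K/Q) = S_3 (symmetric group of order 6)

Compute the discriminant of x^3 + (-4)*x^2 + (1)*x + (4): Δ = 316. Since Δ is not a rational square, the Galois group is not contained in A_3; it must be the full S_3 (irreducibility of the cubic rules out anything smaller).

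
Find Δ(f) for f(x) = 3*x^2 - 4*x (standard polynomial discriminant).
Δ = 16

For a quadratic a x^2 + b x + c the discriminant is Δ = b^2 - 4ac = (-4)^2 - 4*(3)*(0) = 16 - (0) = 16.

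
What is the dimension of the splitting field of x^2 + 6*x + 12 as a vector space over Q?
[K:Q] = 2

The discriminant of x^2 + (6)*x + (12) is b^2 - 4c = 36 - (48) = -12. Since -12 is not a perfect square in Q, the polynomial is irreducible over Q. Its two roots generate a degree-2 extension, so [K:Q] = 2.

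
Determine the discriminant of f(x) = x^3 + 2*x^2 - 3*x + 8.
Δ = -2704

For x^3 + a x^2 + b x + c the discriminant is Δ = 18 a b c - 4 a^3 c + a^2 b^2 - 4 b^3 - 27 c^2.
Plug a = 2, b = -3, c = 8:
  18*(2)*(-3)*(8) - 4*(2)^3*(8) + (2)^2*(-3)^2 - 4*(-3)^3 - 27*(8)^2
  = -864 + (-256) + 36 + (108) + (-1728)
  = -2704.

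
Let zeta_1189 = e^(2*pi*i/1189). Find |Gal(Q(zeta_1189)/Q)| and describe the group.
|Gal(Q(zeta_1189)/Q)| = phi(1189) = 1120; group ≅ (Z/1189Z)^* ≅ Z/28Z × Z/40Z

The n-th cyclotomic polynomial Φ_1189(x) is the minimal polynomial of zeta_1189 over Q and has degree phi(1189) = 1120. So Q(zeta_1189) is a degree-1120 Galois extension with Galois group (Z/1189Z)^*. By CRT, (Z/1189Z)^* ≅ (Z/29Z)^* × (Z/41Z)^*. Each prime-power unit group is (Z/29Z)^* ≅ Z/28Z; (Z/41Z)^* ≅ Z/40Z. Hence Gal(Q(zeta_1189)/Q) ≅ Z/28Z × Z/40Z.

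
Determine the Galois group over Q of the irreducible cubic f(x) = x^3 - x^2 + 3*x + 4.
Gal(K/Q) = S_3 (symmetric group of order 6)

Compute the discriminant of x^3 + (-1)*x^2 + (3)*x + (4): Δ = -731. Since Δ is not a rational square, the Galois group is not contained in A_3; it must be the full S_3 (irreducibility of the cubic rules out anything smaller).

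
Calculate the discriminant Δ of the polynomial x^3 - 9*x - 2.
Δ = 2808

For a depressed cubic x^3 + p x + q the discriminant is Δ = -4 p^3 - 27 q^2 = -4*(-9)^3 - 27*(-2)^2 = 2916 - 108 = 2808.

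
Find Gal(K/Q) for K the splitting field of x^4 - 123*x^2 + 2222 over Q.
Gal(K/Q) = V_4 (Klein four-group, Z/2Z × Z/2Z)

f factors as (x^2 - 101)(x^2 - 22), so the splitting field is K = Q(sqrt(101), sqrt(22)). The elements 101, 22, 2222 are all non-squares in Q, so sqrt(101) and sqrt(22) generate independent quadratic extensions. Thus [K:Q] = 4 and Gal(K/Q) is generated by the two order-2 automorphisms sqrt(101) ↦ -sqrt(101) and sqrt(22) ↦ -sqrt(22), giving V_4.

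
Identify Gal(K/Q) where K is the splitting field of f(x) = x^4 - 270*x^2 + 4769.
Gal(K/Q) = V_4 (Klein four-group, Z/2Z × Z/2Z)

f factors as (x^2 - 19)(x^2 - 251), so the splitting field is K = Q(sqrt(19), sqrt(251)). The elements 19, 251, 4769 are all non-squares in Q, so sqrt(19) and sqrt(251) generate independent quadratic extensions. Thus [K:Q] = 4 and Gal(K/Q) is generated by the two order-2 automorphisms sqrt(19) ↦ -sqrt(19) and sqrt(251) ↦ -sqrt(251), giving V_4.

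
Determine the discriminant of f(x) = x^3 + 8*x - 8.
Δ = -3776

For a depressed cubic x^3 + p x + q the discriminant is Δ = -4 p^3 - 27 q^2 = -4*(8)^3 - 27*(-8)^2 = -2048 - 1728 = -3776.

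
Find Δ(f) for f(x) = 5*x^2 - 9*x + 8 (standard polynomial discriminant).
Δ = -79

For a quadratic a x^2 + b x + c the discriminant is Δ = b^2 - 4ac = (-9)^2 - 4*(5)*(8) = 81 - (160) = -79.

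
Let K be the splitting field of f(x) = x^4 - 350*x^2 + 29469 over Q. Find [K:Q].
[K:Q] = 4

f factors as (x^2 - 209)(x^2 - 141); the splitting field is K = Q(sqrt(209), sqrt(141)). Since 209, 141, and 29469 are all non-squares in Q, the three subfields Q(sqrt(209)), Q(sqrt(141)), Q(sqrt(29469)) are distinct degree-2 extensions, so [K:Q] = 4 (Klein four Galois group).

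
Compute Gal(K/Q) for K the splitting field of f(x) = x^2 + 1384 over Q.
Gal(K/Q) = Z/2Z (cyclic of order 2)

x^2 + 1384 is irreducible over Q since -1384 is not a rational square. The splitting field Q(sqrt(-1384)) has degree 2 over Q, and its unique nontrivial automorphism is sqrt(-1384) ↦ -sqrt(-1384). Hence Gal(Q(sqrt(-1384))/Q) = Z/2Z.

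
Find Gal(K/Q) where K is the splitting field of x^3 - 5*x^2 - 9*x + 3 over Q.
Gal(K/Q) = S_3 (symmetric group of order 6)

Compute the discriminant of x^3 + (-5)*x^2 + (-9)*x + (3): Δ = 8628. Since Δ is not a rational square, the Galois group is not contained in A_3; it must be the full S_3 (irreducibility of the cubic rules out anything smaller).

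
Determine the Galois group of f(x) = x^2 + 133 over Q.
Gal(K/Q) = Z/2Z (cyclic of order 2)

x^2 + 133 is irreducible over Q since -133 is not a rational square. The splitting field Q(sqrt(-133)) has degree 2 over Q, and its unique nontrivial automorphism is sqrt(-133) ↦ -sqrt(-133). Hence Gal(Q(sqrt(-133))/Q) = Z/2Z.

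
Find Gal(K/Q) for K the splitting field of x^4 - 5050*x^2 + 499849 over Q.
Gal(K/Q) = Z/2Z (cyclic of order 2)

f factors as (x^2 - 101)(x^2 - 4949), so the splitting field is K = Q(sqrt(101), sqrt(4949)). The squarefree part of 101 is 101 and the squarefree part of 4949 is also 101, so sqrt(101) and sqrt(4949) are both rational multiples of sqrt(101). Hence Q(sqrt(101)) = Q(sqrt(4949)) = Q(sqrt(101)), and the splitting field collapses to a single degree-2 extension with Galois group Z/2Z.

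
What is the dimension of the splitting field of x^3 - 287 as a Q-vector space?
[K:Q] = 6

x^3 - 287 has one real root r = 287^(1/3) and two complex roots r*zeta_3, r*zeta_3^2 where zeta_3 = e^(2*pi*i/3). The splitting field is Q(r, zeta_3). [Q(r):Q] = 3 and [Q(zeta_3):Q] = 2 with gcd = 1, so [Q(r, zeta_3):Q] = 3 * 2 = 6.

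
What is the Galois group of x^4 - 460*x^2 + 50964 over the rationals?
Gal(K/Q) = V_4 (Klein four-group, Z/2Z × Z/2Z)

f factors as (x^2 - 274)(x^2 - 186), so the splitting field is K = Q(sqrt(274), sqrt(186)). The elements 274, 186, 50964 are all non-squares in Q, so sqrt(274) and sqrt(186) generate independent quadratic extensions. Thus [K:Q] = 4 and Gal(K/Q) is generated by the two order-2 automorphisms sqrt(274) ↦ -sqrt(274) and sqrt(186) ↦ -sqrt(186), giving V_4.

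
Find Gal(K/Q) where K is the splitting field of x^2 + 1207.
Gal(K/Q) = Z/2Z (cyclic of order 2)

x^2 + 1207 is irreducible over Q since -1207 is not a rational square. The splitting field Q(sqrt(-1207)) has degree 2 over Q, and its unique nontrivial automorphism is sqrt(-1207) ↦ -sqrt(-1207). Hence Gal(Q(sqrt(-1207))/Q) = Z/2Z.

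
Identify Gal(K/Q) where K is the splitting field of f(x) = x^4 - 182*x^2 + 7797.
Gal(K/Q) = V_4 (Klein four-group, Z/2Z × Z/2Z)

f factors as (x^2 - 69)(x^2 - 113), so the splitting field is K = Q(sqrt(69), sqrt(113)). The elements 69, 113, 7797 are all non-squares in Q, so sqrt(69) and sqrt(113) generate independent quadratic extensions. Thus [K:Q] = 4 and Gal(K/Q) is generated by the two order-2 automorphisms sqrt(69) ↦ -sqrt(69) and sqrt(113) ↦ -sqrt(113), giving V_4.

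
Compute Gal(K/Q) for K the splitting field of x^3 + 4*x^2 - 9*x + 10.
Gal(K/Q) = S_3 (symmetric group of order 6)

Compute the discriminant of x^3 + (4)*x^2 + (-9)*x + (10): Δ = -7528. Since Δ is not a rational square, the Galois group is not contained in A_3; it must be the full S_3 (irreducibility of the cubic rules out anything smaller).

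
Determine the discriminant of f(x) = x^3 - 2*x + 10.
Δ = -2668

For a depressed cubic x^3 + p x + q the discriminant is Δ = -4 p^3 - 27 q^2 = -4*(-2)^3 - 27*(10)^2 = 32 - 2700 = -2668.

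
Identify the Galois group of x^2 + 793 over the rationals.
Gal(K/Q) = Z/2Z (cyclic of order 2)

x^2 + 793 is irreducible over Q since -793 is not a rational square. The splitting field Q(sqrt(-793)) has degree 2 over Q, and its unique nontrivial automorphism is sqrt(-793) ↦ -sqrt(-793). Hence Gal(Q(sqrt(-793))/Q) = Z/2Z.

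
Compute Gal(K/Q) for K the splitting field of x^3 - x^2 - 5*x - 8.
Gal(K/Q) = S_3 (symmetric group of order 6)

Compute the discriminant of x^3 + (-1)*x^2 + (-5)*x + (-8): Δ = -1955. Since Δ is not a rational square, the Galois group is not contained in A_3; it must be the full S_3 (irreducibility of the cubic rules out anything smaller).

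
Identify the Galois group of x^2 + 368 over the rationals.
Gal(K/Q) = Z/2Z (cyclic of order 2)

x^2 + 368 is irreducible over Q since -368 is not a rational square. The splitting field Q(sqrt(-368)) has degree 2 over Q, and its unique nontrivial automorphism is sqrt(-368) ↦ -sqrt(-368). Hence Gal(Q(sqrt(-368))/Q) = Z/2Z.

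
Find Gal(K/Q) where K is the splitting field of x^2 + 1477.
Gal(K/Q) = Z/2Z (cyclic of order 2)

x^2 + 1477 is irreducible over Q since -1477 is not a rational square. The splitting field Q(sqrt(-1477)) has degree 2 over Q, and its unique nontrivial automorphism is sqrt(-1477) ↦ -sqrt(-1477). Hence Gal(Q(sqrt(-1477))/Q) = Z/2Z.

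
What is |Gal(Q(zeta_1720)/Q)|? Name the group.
|Gal(Q(zeta_1720)/Q)| = phi(1720) = 672; group ≅ (Z/1720Z)^* ≅ Z/2Z × Z/2Z × Z/4Z × Z/42Z

The n-th cyclotomic polynomial Φ_1720(x) is the minimal polynomial of zeta_1720 over Q and has degree phi(1720) = 672. So Q(zeta_1720) is a degree-672 Galois extension with Galois group (Z/1720Z)^*. By CRT, (Z/1720Z)^* ≅ (Z/8Z)^* × (Z/5Z)^* × (Z/43Z)^*. Each prime-power unit group is (Z/8Z)^* ≅ Z/2Z × Z/2Z; (Z/5Z)^* ≅ Z/4Z; (Z/43Z)^* ≅ Z/42Z. Hence Gal(Q(zeta_1720)/Q) ≅ Z/2Z × Z/2Z × Z/4Z × Z/42Z.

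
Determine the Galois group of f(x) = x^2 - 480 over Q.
Gal(K/Q) = Z/2Z (cyclic of order 2)

x^2 - 480 is irreducible over Q since 480 is not a rational square. The splitting field Q(sqrt(480)) has degree 2 over Q, and its unique nontrivial automorphism is sqrt(480) ↦ -sqrt(480). Hence Gal(Q(sqrt(480))/Q) = Z/2Z.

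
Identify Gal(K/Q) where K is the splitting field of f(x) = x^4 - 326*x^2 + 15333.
Gal(K/Q) = V_4 (Klein four-group, Z/2Z × Z/2Z)

f factors as (x^2 - 57)(x^2 - 269), so the splitting field is K = Q(sqrt(57), sqrt(269)). The elements 57, 269, 15333 are all non-squares in Q, so sqrt(57) and sqrt(269) generate independent quadratic extensions. Thus [K:Q] = 4 and Gal(K/Q) is generated by the two order-2 automorphisms sqrt(57) ↦ -sqrt(57) and sqrt(269) ↦ -sqrt(269), giving V_4.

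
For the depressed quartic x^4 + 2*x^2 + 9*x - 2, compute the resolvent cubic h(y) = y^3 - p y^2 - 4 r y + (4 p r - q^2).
h(y) = y^3 - 2*y^2 + 8*y - 97

Identify coefficients: p = 2, q = 9, r = -2.
Plug into h(y) = y^3 - p y^2 - 4 r y + (4 p r - q^2):
  h(y) = y^3 - (2) y^2 - 4*(-2) y + (4*(2)*(-2) - (9)^2)
       = y^3 + (-2) y^2 + (8) y + (-97).
Simplifying: h(y) = y^3 - 2*y^2 + 8*y - 97.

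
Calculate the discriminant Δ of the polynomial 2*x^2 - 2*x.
Δ = 4

For a quadratic a x^2 + b x + c the discriminant is Δ = b^2 - 4ac = (-2)^2 - 4*(2)*(0) = 4 - (0) = 4.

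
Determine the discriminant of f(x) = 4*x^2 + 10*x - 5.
Δ = 180

For a quadratic a x^2 + b x + c the discriminant is Δ = b^2 - 4ac = (10)^2 - 4*(4)*(-5) = 100 - (-80) = 180.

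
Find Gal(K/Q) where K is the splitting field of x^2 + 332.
Gal(K/Q) = Z/2Z (cyclic of order 2)

x^2 + 332 is irreducible over Q since -332 is not a rational square. The splitting field Q(sqrt(-332)) has degree 2 over Q, and its unique nontrivial automorphism is sqrt(-332) ↦ -sqrt(-332). Hence Gal(Q(sqrt(-332))/Q) = Z/2Z.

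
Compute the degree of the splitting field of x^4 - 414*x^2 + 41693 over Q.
[K:Q] = 4

f factors as (x^2 - 173)(x^2 - 241); the splitting field is K = Q(sqrt(173), sqrt(241)). Since 173, 241, and 41693 are all non-squares in Q, the three subfields Q(sqrt(173)), Q(sqrt(241)), Q(sqrt(41693)) are distinct degree-2 extensions, so [K:Q] = 4 (Klein four Galois group).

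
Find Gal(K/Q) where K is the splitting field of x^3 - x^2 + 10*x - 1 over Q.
Gal(K/Q) = S_3 (symmetric group of order 6)

Compute the discriminant of x^3 + (-1)*x^2 + (10)*x + (-1): Δ = -3751. Since Δ is not a rational square, the Galois group is not contained in A_3; it must be the full S_3 (irreducibility of the cubic rules out anything smaller).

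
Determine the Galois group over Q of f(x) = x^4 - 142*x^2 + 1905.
Gal(K/Q) = V_4 (Klein four-group, Z/2Z × Z/2Z)

f factors as (x^2 - 127)(x^2 - 15), so the splitting field is K = Q(sqrt(127), sqrt(15)). The elements 127, 15, 1905 are all non-squares in Q, so sqrt(127) and sqrt(15) generate independent quadratic extensions. Thus [K:Q] = 4 and Gal(K/Q) is generated by the two order-2 automorphisms sqrt(127) ↦ -sqrt(127) and sqrt(15) ↦ -sqrt(15), giving V_4.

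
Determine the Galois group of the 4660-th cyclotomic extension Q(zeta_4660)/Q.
|Gal(Q(zeta_4660)/Q)| = phi(4660) = 1856; group ≅ (Z/4660Z)^* ≅ Z/2Z × Z/4Z × Z/232Z

The n-th cyclotomic polynomial Φ_4660(x) is the minimal polynomial of zeta_4660 over Q and has degree phi(4660) = 1856. So Q(zeta_4660) is a degree-1856 Galois extension with Galois group (Z/4660Z)^*. By CRT, (Z/4660Z)^* ≅ (Z/4Z)^* × (Z/5Z)^* × (Z/233Z)^*. Each prime-power unit group is (Z/4Z)^* ≅ Z/2Z; (Z/5Z)^* ≅ Z/4Z; (Z/233Z)^* ≅ Z/232Z. Hence Gal(Q(zeta_4660)/Q) ≅ Z/2Z × Z/4Z × Z/232Z.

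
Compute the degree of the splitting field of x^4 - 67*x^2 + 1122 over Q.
[K:Q] = 4

f factors as (x^2 - 33)(x^2 - 34); the splitting field is K = Q(sqrt(33), sqrt(34)). Since 33, 34, and 1122 are all non-squares in Q, the three subfields Q(sqrt(33)), Q(sqrt(34)), Q(sqrt(1122)) are distinct degree-2 extensions, so [K:Q] = 4 (Klein four Galois group).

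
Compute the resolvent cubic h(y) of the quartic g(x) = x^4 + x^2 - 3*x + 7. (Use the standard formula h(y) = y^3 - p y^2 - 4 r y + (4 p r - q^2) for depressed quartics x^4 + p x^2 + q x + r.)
h(y) = y^3 - y^2 - 28*y + 19

Identify coefficients: p = 1, q = -3, r = 7.
Plug into h(y) = y^3 - p y^2 - 4 r y + (4 p r - q^2):
  h(y) = y^3 - (1) y^2 - 4*(7) y + (4*(1)*(7) - (-3)^2)
       = y^3 + (-1) y^2 + (-28) y + (19).
Simplifying: h(y) = y^3 - y^2 - 28*y + 19.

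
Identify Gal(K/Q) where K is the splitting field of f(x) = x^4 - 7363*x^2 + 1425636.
Gal(K/Q) = Z/2Z (cyclic of order 2)

f factors as (x^2 - 7164)(x^2 - 199), so the splitting field is K = Q(sqrt(7164), sqrt(199)). The squarefree part of 7164 is 199 and the squarefree part of 199 is also 199, so sqrt(7164) and sqrt(199) are both rational multiples of sqrt(199). Hence Q(sqrt(7164)) = Q(sqrt(199)) = Q(sqrt(199)), and the splitting field collapses to a single degree-2 extension with Galois group Z/2Z.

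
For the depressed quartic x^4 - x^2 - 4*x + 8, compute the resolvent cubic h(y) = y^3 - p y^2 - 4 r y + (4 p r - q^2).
h(y) = y^3 + y^2 - 32*y - 48

Identify coefficients: p = -1, q = -4, r = 8.
Plug into h(y) = y^3 - p y^2 - 4 r y + (4 p r - q^2):
  h(y) = y^3 - (-1) y^2 - 4*(8) y + (4*(-1)*(8) - (-4)^2)
       = y^3 + (1) y^2 + (-32) y + (-48).
Simplifying: h(y) = y^3 + y^2 - 32*y - 48.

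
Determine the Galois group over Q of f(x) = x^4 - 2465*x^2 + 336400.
Gal(K/Q) = Z/2Z (cyclic of order 2)

f factors as (x^2 - 145)(x^2 - 2320), so the splitting field is K = Q(sqrt(145), sqrt(2320)). The squarefree part of 145 is 145 and the squarefree part of 2320 is also 145, so sqrt(145) and sqrt(2320) are both rational multiples of sqrt(145). Hence Q(sqrt(145)) = Q(sqrt(2320)) = Q(sqrt(145)), and the splitting field collapses to a single degree-2 extension with Galois group Z/2Z.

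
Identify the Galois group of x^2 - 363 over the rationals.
Gal(K/Q) = Z/2Z (cyclic of order 2)

x^2 - 363 is irreducible over Q since 363 is not a rational square. The splitting field Q(sqrt(363)) has degree 2 over Q, and its unique nontrivial automorphism is sqrt(363) ↦ -sqrt(363). Hence Gal(Q(sqrt(363))/Q) = Z/2Z.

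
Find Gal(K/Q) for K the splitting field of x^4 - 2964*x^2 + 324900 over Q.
Gal(K/Q) = Z/2Z (cyclic of order 2)

f factors as (x^2 - 114)(x^2 - 2850), so the splitting field is K = Q(sqrt(114), sqrt(2850)). The squarefree part of 114 is 114 and the squarefree part of 2850 is also 114, so sqrt(114) and sqrt(2850) are both rational multiples of sqrt(114). Hence Q(sqrt(114)) = Q(sqrt(2850)) = Q(sqrt(114)), and the splitting field collapses to a single degree-2 extension with Galois group Z/2Z.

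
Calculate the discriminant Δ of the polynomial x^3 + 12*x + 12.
Δ = -10800

For a depressed cubic x^3 + p x + q the discriminant is Δ = -4 p^3 - 27 q^2 = -4*(12)^3 - 27*(12)^2 = -6912 - 3888 = -10800.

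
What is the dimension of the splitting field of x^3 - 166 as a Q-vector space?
[K:Q] = 6

x^3 - 166 has one real root r = 166^(1/3) and two complex roots r*zeta_3, r*zeta_3^2 where zeta_3 = e^(2*pi*i/3). The splitting field is Q(r, zeta_3). [Q(r):Q] = 3 and [Q(zeta_3):Q] = 2 with gcd = 1, so [Q(r, zeta_3):Q] = 3 * 2 = 6.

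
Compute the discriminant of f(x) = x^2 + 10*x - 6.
Δ = 124

For a quadratic a x^2 + b x + c the discriminant is Δ = b^2 - 4ac = (10)^2 - 4*(1)*(-6) = 100 - (-24) = 124.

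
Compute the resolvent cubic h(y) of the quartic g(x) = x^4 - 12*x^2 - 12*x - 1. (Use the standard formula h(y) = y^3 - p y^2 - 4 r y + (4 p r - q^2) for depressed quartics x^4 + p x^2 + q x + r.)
h(y) = y^3 + 12*y^2 + 4*y - 96

Identify coefficients: p = -12, q = -12, r = -1.
Plug into h(y) = y^3 - p y^2 - 4 r y + (4 p r - q^2):
  h(y) = y^3 - (-12) y^2 - 4*(-1) y + (4*(-12)*(-1) - (-12)^2)
       = y^3 + (12) y^2 + (4) y + (-96).
Simplifying: h(y) = y^3 + 12*y^2 + 4*y - 96.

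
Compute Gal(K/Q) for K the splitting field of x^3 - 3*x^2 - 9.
Gal(K/Q) = S_3 (symmetric group of order 6)

Compute the discriminant of x^3 + (-3)*x^2 + (0)*x + (-9): Δ = -3159. Since Δ is not a rational square, the Galois group is not contained in A_3; it must be the full S_3 (irreducibility of the cubic rules out anything smaller).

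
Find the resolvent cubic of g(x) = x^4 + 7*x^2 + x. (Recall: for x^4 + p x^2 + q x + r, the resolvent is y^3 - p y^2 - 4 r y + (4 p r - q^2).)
h(y) = y^3 - 7*y^2 - 1

Identify coefficients: p = 7, q = 1, r = 0.
Plug into h(y) = y^3 - p y^2 - 4 r y + (4 p r - q^2):
  h(y) = y^3 - (7) y^2 - 4*(0) y + (4*(7)*(0) - (1)^2)
       = y^3 + (-7) y^2 + (0) y + (-1).
Simplifying: h(y) = y^3 - 7*y^2 - 1.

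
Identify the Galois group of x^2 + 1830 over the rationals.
Gal(K/Q) = Z/2Z (cyclic of order 2)

x^2 + 1830 is irreducible over Q since -1830 is not a rational square. The splitting field Q(sqrt(-1830)) has degree 2 over Q, and its unique nontrivial automorphism is sqrt(-1830) ↦ -sqrt(-1830). Hence Gal(Q(sqrt(-1830))/Q) = Z/2Z.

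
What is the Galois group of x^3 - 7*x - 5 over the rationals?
Gal(K/Q) = S_3 (symmetric group of order 6)

Compute the discriminant of x^3 + (0)*x^2 + (-7)*x + (-5): Δ = 697. Since Δ is not a rational square, the Galois group is not contained in A_3; it must be the full S_3 (irreducibility of the cubic rules out anything smaller).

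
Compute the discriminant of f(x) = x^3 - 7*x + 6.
Δ = 400

For a depressed cubic x^3 + p x + q the discriminant is Δ = -4 p^3 - 27 q^2 = -4*(-7)^3 - 27*(6)^2 = 1372 - 972 = 400.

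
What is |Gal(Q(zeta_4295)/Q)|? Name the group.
|Gal(Q(zeta_4295)/Q)| = phi(4295) = 3432; group ≅ (Z/4295Z)^* ≅ Z/4Z × Z/858Z

The n-th cyclotomic polynomial Φ_4295(x) is the minimal polynomial of zeta_4295 over Q and has degree phi(4295) = 3432. So Q(zeta_4295) is a degree-3432 Galois extension with Galois group (Z/4295Z)^*. By CRT, (Z/4295Z)^* ≅ (Z/5Z)^* × (Z/859Z)^*. Each prime-power unit group is (Z/5Z)^* ≅ Z/4Z; (Z/859Z)^* ≅ Z/858Z. Hence Gal(Q(zeta_4295)/Q) ≅ Z/4Z × Z/858Z.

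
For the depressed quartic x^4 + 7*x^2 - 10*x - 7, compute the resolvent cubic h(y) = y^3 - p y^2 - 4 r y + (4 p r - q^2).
h(y) = y^3 - 7*y^2 + 28*y - 296

Identify coefficients: p = 7, q = -10, r = -7.
Plug into h(y) = y^3 - p y^2 - 4 r y + (4 p r - q^2):
  h(y) = y^3 - (7) y^2 - 4*(-7) y + (4*(7)*(-7) - (-10)^2)
       = y^3 + (-7) y^2 + (28) y + (-296).
Simplifying: h(y) = y^3 - 7*y^2 + 28*y - 296.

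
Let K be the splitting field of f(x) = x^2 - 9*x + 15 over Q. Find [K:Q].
[K:Q] = 2

The discriminant of x^2 + (-9)*x + (15) is b^2 - 4c = 81 - (60) = 21. Since 21 is not a perfect square in Q, the polynomial is irreducible over Q. Its two roots generate a degree-2 extension, so [K:Q] = 2.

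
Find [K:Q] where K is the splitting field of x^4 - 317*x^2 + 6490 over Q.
[K:Q] = 4

f factors as (x^2 - 22)(x^2 - 295); the splitting field is K = Q(sqrt(22), sqrt(295)). Since 22, 295, and 6490 are all non-squares in Q, the three subfields Q(sqrt(22)), Q(sqrt(295)), Q(sqrt(6490)) are distinct degree-2 extensions, so [K:Q] = 4 (Klein four Galois group).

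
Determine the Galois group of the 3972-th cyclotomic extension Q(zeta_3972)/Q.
|Gal(Q(zeta_3972)/Q)| = phi(3972) = 1320; group ≅ (Z/3972Z)^* ≅ Z/2Z × Z/2Z × Z/330Z

The n-th cyclotomic polynomial Φ_3972(x) is the minimal polynomial of zeta_3972 over Q and has degree phi(3972) = 1320. So Q(zeta_3972) is a degree-1320 Galois extension with Galois group (Z/3972Z)^*. By CRT, (Z/3972Z)^* ≅ (Z/4Z)^* × (Z/3Z)^* × (Z/331Z)^*. Each prime-power unit group is (Z/4Z)^* ≅ Z/2Z; (Z/3Z)^* ≅ Z/2Z; (Z/331Z)^* ≅ Z/330Z. Hence Gal(Q(zeta_3972)/Q) ≅ Z/2Z × Z/2Z × Z/330Z.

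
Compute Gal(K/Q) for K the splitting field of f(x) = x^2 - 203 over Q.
Gal(K/Q) = Z/2Z (cyclic of order 2)

x^2 - 203 is irreducible over Q since 203 is not a rational square. The splitting field Q(sqrt(203)) has degree 2 over Q, and its unique nontrivial automorphism is sqrt(203) ↦ -sqrt(203). Hence Gal(Q(sqrt(203))/Q) = Z/2Z.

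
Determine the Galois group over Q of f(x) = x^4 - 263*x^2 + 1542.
Gal(K/Q) = V_4 (Klein four-group, Z/2Z × Z/2Z)

f factors as (x^2 - 6)(x^2 - 257), so the splitting field is K = Q(sqrt(6), sqrt(257)). The elements 6, 257, 1542 are all non-squares in Q, so sqrt(6) and sqrt(257) generate independent quadratic extensions. Thus [K:Q] = 4 and Gal(K/Q) is generated by the two order-2 automorphisms sqrt(6) ↦ -sqrt(6) and sqrt(257) ↦ -sqrt(257), giving V_4.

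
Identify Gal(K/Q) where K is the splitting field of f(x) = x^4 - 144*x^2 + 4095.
Gal(K/Q) = V_4 (Klein four-group, Z/2Z × Z/2Z)

f factors as (x^2 - 39)(x^2 - 105), so the splitting field is K = Q(sqrt(39), sqrt(105)). The elements 39, 105, 4095 are all non-squares in Q, so sqrt(39) and sqrt(105) generate independent quadratic extensions. Thus [K:Q] = 4 and Gal(K/Q) is generated by the two order-2 automorphisms sqrt(39) ↦ -sqrt(39) and sqrt(105) ↦ -sqrt(105), giving V_4.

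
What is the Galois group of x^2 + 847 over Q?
Gal(K/Q) = Z/2Z (cyclic of order 2)

x^2 + 847 is irreducible over Q since -847 is not a rational square. The splitting field Q(sqrt(-847)) has degree 2 over Q, and its unique nontrivial automorphism is sqrt(-847) ↦ -sqrt(-847). Hence Gal(Q(sqrt(-847))/Q) = Z/2Z.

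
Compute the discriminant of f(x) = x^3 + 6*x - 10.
Δ = -3564

For a depressed cubic x^3 + p x + q the discriminant is Δ = -4 p^3 - 27 q^2 = -4*(6)^3 - 27*(-10)^2 = -864 - 2700 = -3564.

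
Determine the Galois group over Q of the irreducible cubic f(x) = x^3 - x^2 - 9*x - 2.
Gal(K/Q) = S_3 (symmetric group of order 6)

Compute the discriminant of x^3 + (-1)*x^2 + (-9)*x + (-2): Δ = 2557. Since Δ is not a rational square, the Galois group is not contained in A_3; it must be the full S_3 (irreducibility of the cubic rules out anything smaller).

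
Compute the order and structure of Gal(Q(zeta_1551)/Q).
|Gal(Q(zeta_1551)/Q)| = phi(1551) = 920; group ≅ (Z/1551Z)^* ≅ Z/2Z × Z/10Z × Z/46Z

The n-th cyclotomic polynomial Φ_1551(x) is the minimal polynomial of zeta_1551 over Q and has degree phi(1551) = 920. So Q(zeta_1551) is a degree-920 Galois extension with Galois group (Z/1551Z)^*. By CRT, (Z/1551Z)^* ≅ (Z/3Z)^* × (Z/11Z)^* × (Z/47Z)^*. Each prime-power unit group is (Z/3Z)^* ≅ Z/2Z; (Z/11Z)^* ≅ Z/10Z; (Z/47Z)^* ≅ Z/46Z. Hence Gal(Q(zeta_1551)/Q) ≅ Z/2Z × Z/10Z × Z/46Z.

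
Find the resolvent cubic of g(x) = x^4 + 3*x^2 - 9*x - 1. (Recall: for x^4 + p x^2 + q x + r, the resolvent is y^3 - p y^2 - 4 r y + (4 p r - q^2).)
h(y) = y^3 - 3*y^2 + 4*y - 93

Identify coefficients: p = 3, q = -9, r = -1.
Plug into h(y) = y^3 - p y^2 - 4 r y + (4 p r - q^2):
  h(y) = y^3 - (3) y^2 - 4*(-1) y + (4*(3)*(-1) - (-9)^2)
       = y^3 + (-3) y^2 + (4) y + (-93).
Simplifying: h(y) = y^3 - 3*y^2 + 4*y - 93.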